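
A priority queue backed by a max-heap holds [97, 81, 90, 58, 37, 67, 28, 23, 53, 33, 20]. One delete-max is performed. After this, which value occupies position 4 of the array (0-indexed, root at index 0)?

37

remove root 97; move last element 20 to root → [20, 81, 90, 58, 37, 67, 28, 23, 53, 33]
20 vs larger child 90 at index 2, swap → [90, 81, 20, 58, 37, 67, 28, 23, 53, 33]
20 vs larger child 67 at index 5, swap → [90, 81, 67, 58, 37, 20, 28, 23, 53, 33]
resulting array: [90, 81, 67, 58, 37, 20, 28, 23, 53, 33]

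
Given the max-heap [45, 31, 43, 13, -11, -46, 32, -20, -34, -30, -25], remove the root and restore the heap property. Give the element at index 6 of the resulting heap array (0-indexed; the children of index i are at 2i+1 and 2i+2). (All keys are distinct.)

-25

remove root 45; move last element -25 to root → [-25, 31, 43, 13, -11, -46, 32, -20, -34, -30]
-25 vs larger child 43 at index 2, swap → [43, 31, -25, 13, -11, -46, 32, -20, -34, -30]
-25 vs larger child 32 at index 6, swap → [43, 31, 32, 13, -11, -46, -25, -20, -34, -30]
resulting array: [43, 31, 32, 13, -11, -46, -25, -20, -34, -30]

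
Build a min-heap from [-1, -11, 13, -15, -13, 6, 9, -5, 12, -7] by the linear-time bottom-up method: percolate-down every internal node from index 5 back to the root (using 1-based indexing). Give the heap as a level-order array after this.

sift down from index 5: already satisfies heap property
sift down from index 4: already satisfies heap property
sift down from index 3:
  13 vs smaller child 6 at index 6, swap → [-1, -11, 6, -15, -13, 13, 9, -5, 12, -7]
sift down from index 2:
  -11 vs smaller child -15 at index 4, swap → [-1, -15, 6, -11, -13, 13, 9, -5, 12, -7]
sift down from index 1:
  -1 vs smaller child -15 at index 2, swap → [-15, -1, 6, -11, -13, 13, 9, -5, 12, -7]
  -1 vs smaller child -13 at index 5, swap → [-15, -13, 6, -11, -1, 13, 9, -5, 12, -7]
  -1 vs only child -7 at index 10, swap → [-15, -13, 6, -11, -7, 13, 9, -5, 12, -1]

[-15, -13, 6, -11, -7, 13, 9, -5, 12, -1]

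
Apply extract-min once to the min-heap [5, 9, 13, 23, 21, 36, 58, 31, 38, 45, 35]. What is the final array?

remove root 5; move last element 35 to root → [35, 9, 13, 23, 21, 36, 58, 31, 38, 45]
35 vs smaller child 9 at index 1, swap → [9, 35, 13, 23, 21, 36, 58, 31, 38, 45]
35 vs smaller child 21 at index 4, swap → [9, 21, 13, 23, 35, 36, 58, 31, 38, 45]

[9, 21, 13, 23, 35, 36, 58, 31, 38, 45]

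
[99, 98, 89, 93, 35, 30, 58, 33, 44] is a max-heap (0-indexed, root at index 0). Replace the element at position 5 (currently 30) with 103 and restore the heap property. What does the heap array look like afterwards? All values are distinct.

set index 5 from 30 to 103 → [99, 98, 89, 93, 35, 103, 58, 33, 44]
103 > parent 89 at index 2, swap → [99, 98, 103, 93, 35, 89, 58, 33, 44]
103 > parent 99 at index 0, swap → [103, 98, 99, 93, 35, 89, 58, 33, 44]

[103, 98, 99, 93, 35, 89, 58, 33, 44]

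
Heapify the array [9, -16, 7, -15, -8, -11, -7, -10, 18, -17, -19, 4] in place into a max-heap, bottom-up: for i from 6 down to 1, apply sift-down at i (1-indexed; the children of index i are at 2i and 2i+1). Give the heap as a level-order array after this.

[18, 9, 7, -10, -8, 4, -7, -16, -15, -17, -19, -11]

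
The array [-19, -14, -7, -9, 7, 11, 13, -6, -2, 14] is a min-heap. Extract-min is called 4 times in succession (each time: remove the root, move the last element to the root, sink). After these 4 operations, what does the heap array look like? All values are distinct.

[-6, -2, 11, 13, 7, 14]

extract-min #1 returns -19:
  remove root -19; move last element 14 to root → [14, -14, -7, -9, 7, 11, 13, -6, -2]
  14 vs smaller child -14 at index 1, swap → [-14, 14, -7, -9, 7, 11, 13, -6, -2]
  14 vs smaller child -9 at index 3, swap → [-14, -9, -7, 14, 7, 11, 13, -6, -2]
  14 vs smaller child -6 at index 7, swap → [-14, -9, -7, -6, 7, 11, 13, 14, -2]
extract-min #2 returns -14:
  remove root -14; move last element -2 to root → [-2, -9, -7, -6, 7, 11, 13, 14]
  -2 vs smaller child -9 at index 1, swap → [-9, -2, -7, -6, 7, 11, 13, 14]
  -2 vs smaller child -6 at index 3, swap → [-9, -6, -7, -2, 7, 11, 13, 14]
extract-min #3 returns -9:
  remove root -9; move last element 14 to root → [14, -6, -7, -2, 7, 11, 13]
  14 vs smaller child -7 at index 2, swap → [-7, -6, 14, -2, 7, 11, 13]
  14 vs smaller child 11 at index 5, swap → [-7, -6, 11, -2, 7, 14, 13]
extract-min #4 returns -7:
  remove root -7; move last element 13 to root → [13, -6, 11, -2, 7, 14]
  13 vs smaller child -6 at index 1, swap → [-6, 13, 11, -2, 7, 14]
  13 vs smaller child -2 at index 3, swap → [-6, -2, 11, 13, 7, 14]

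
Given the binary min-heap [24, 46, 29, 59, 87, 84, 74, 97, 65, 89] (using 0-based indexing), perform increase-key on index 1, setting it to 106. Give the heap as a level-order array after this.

[24, 59, 29, 65, 87, 84, 74, 97, 106, 89]

set index 1 from 46 to 106 → [24, 106, 29, 59, 87, 84, 74, 97, 65, 89]
106 vs smaller child 59 at index 3, swap → [24, 59, 29, 106, 87, 84, 74, 97, 65, 89]
106 vs smaller child 65 at index 8, swap → [24, 59, 29, 65, 87, 84, 74, 97, 106, 89]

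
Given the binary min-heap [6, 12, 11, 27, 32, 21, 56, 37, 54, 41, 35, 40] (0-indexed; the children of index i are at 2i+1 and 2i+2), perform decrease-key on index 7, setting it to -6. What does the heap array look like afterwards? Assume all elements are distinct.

set index 7 from 37 to -6 → [6, 12, 11, 27, 32, 21, 56, -6, 54, 41, 35, 40]
-6 < parent 27 at index 3, swap → [6, 12, 11, -6, 32, 21, 56, 27, 54, 41, 35, 40]
-6 < parent 12 at index 1, swap → [6, -6, 11, 12, 32, 21, 56, 27, 54, 41, 35, 40]
-6 < parent 6 at index 0, swap → [-6, 6, 11, 12, 32, 21, 56, 27, 54, 41, 35, 40]

[-6, 6, 11, 12, 32, 21, 56, 27, 54, 41, 35, 40]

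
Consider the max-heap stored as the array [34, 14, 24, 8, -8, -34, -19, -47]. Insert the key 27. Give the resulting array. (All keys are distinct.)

[34, 27, 24, 14, -8, -34, -19, -47, 8]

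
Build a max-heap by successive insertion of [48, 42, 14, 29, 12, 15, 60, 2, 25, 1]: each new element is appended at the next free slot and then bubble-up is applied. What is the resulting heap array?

[60, 42, 48, 29, 12, 14, 15, 2, 25, 1]

Insert 48:
  append 48 at index 0 → [48] (no swap needed)
Insert 42:
  append 42 at index 1 → [48, 42] (no swap needed)
Insert 14:
  append 14 at index 2 → [48, 42, 14] (no swap needed)
Insert 29:
  append 29 at index 3 → [48, 42, 14, 29] (no swap needed)
Insert 12:
  append 12 at index 4 → [48, 42, 14, 29, 12] (no swap needed)
Insert 15:
  append 15 at index 5 → [48, 42, 14, 29, 12, 15]
  15 > parent 14 at index 2, swap → [48, 42, 15, 29, 12, 14]
Insert 60:
  append 60 at index 6 → [48, 42, 15, 29, 12, 14, 60]
  60 > parent 15 at index 2, swap → [48, 42, 60, 29, 12, 14, 15]
  60 > parent 48 at index 0, swap → [60, 42, 48, 29, 12, 14, 15]
Insert 2:
  append 2 at index 7 → [60, 42, 48, 29, 12, 14, 15, 2] (no swap needed)
Insert 25:
  append 25 at index 8 → [60, 42, 48, 29, 12, 14, 15, 2, 25] (no swap needed)
Insert 1:
  append 1 at index 9 → [60, 42, 48, 29, 12, 14, 15, 2, 25, 1] (no swap needed)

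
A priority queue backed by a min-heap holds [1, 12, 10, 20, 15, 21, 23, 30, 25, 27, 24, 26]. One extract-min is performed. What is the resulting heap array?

remove root 1; move last element 26 to root → [26, 12, 10, 20, 15, 21, 23, 30, 25, 27, 24]
26 vs smaller child 10 at index 2, swap → [10, 12, 26, 20, 15, 21, 23, 30, 25, 27, 24]
26 vs smaller child 21 at index 5, swap → [10, 12, 21, 20, 15, 26, 23, 30, 25, 27, 24]

[10, 12, 21, 20, 15, 26, 23, 30, 25, 27, 24]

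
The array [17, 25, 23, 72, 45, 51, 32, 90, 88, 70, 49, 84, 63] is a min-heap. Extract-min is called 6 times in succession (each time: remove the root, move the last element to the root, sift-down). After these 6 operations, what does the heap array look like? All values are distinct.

[51, 70, 63, 72, 88, 84, 90]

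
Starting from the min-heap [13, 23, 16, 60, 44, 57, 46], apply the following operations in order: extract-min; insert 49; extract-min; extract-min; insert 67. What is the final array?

[44, 49, 46, 60, 57, 67]

extract-min → returns 13:
  remove root 13; move last element 46 to root → [46, 23, 16, 60, 44, 57]
  46 vs smaller child 16 at index 2, swap → [16, 23, 46, 60, 44, 57]
insert 49:
  append 49 at index 6 → [16, 23, 46, 60, 44, 57, 49] (no swap needed)
extract-min → returns 16:
  remove root 16; move last element 49 to root → [49, 23, 46, 60, 44, 57]
  49 vs smaller child 23 at index 1, swap → [23, 49, 46, 60, 44, 57]
  49 vs smaller child 44 at index 4, swap → [23, 44, 46, 60, 49, 57]
extract-min → returns 23:
  remove root 23; move last element 57 to root → [57, 44, 46, 60, 49]
  57 vs smaller child 44 at index 1, swap → [44, 57, 46, 60, 49]
  57 vs smaller child 49 at index 4, swap → [44, 49, 46, 60, 57]
insert 67:
  append 67 at index 5 → [44, 49, 46, 60, 57, 67] (no swap needed)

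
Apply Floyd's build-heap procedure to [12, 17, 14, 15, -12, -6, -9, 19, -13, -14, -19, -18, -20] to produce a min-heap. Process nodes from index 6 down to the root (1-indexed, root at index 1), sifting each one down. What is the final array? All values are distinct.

sift down from index 6:
  -6 vs smaller child -20 at index 13, swap → [12, 17, 14, 15, -12, -20, -9, 19, -13, -14, -19, -18, -6]
sift down from index 5:
  -12 vs smaller child -19 at index 11, swap → [12, 17, 14, 15, -19, -20, -9, 19, -13, -14, -12, -18, -6]
sift down from index 4:
  15 vs smaller child -13 at index 9, swap → [12, 17, 14, -13, -19, -20, -9, 19, 15, -14, -12, -18, -6]
sift down from index 3:
  14 vs smaller child -20 at index 6, swap → [12, 17, -20, -13, -19, 14, -9, 19, 15, -14, -12, -18, -6]
  14 vs smaller child -18 at index 12, swap → [12, 17, -20, -13, -19, -18, -9, 19, 15, -14, -12, 14, -6]
sift down from index 2:
  17 vs smaller child -19 at index 5, swap → [12, -19, -20, -13, 17, -18, -9, 19, 15, -14, -12, 14, -6]
  17 vs smaller child -14 at index 10, swap → [12, -19, -20, -13, -14, -18, -9, 19, 15, 17, -12, 14, -6]
sift down from index 1:
  12 vs smaller child -20 at index 3, swap → [-20, -19, 12, -13, -14, -18, -9, 19, 15, 17, -12, 14, -6]
  12 vs smaller child -18 at index 6, swap → [-20, -19, -18, -13, -14, 12, -9, 19, 15, 17, -12, 14, -6]
  12 vs smaller child -6 at index 13, swap → [-20, -19, -18, -13, -14, -6, -9, 19, 15, 17, -12, 14, 12]

[-20, -19, -18, -13, -14, -6, -9, 19, 15, 17, -12, 14, 12]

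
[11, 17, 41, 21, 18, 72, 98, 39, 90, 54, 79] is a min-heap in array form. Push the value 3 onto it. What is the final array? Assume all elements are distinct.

[3, 17, 11, 21, 18, 41, 98, 39, 90, 54, 79, 72]

append 3 at index 11 → [11, 17, 41, 21, 18, 72, 98, 39, 90, 54, 79, 3]
3 < parent 72 at index 5, swap → [11, 17, 41, 21, 18, 3, 98, 39, 90, 54, 79, 72]
3 < parent 41 at index 2, swap → [11, 17, 3, 21, 18, 41, 98, 39, 90, 54, 79, 72]
3 < parent 11 at index 0, swap → [3, 17, 11, 21, 18, 41, 98, 39, 90, 54, 79, 72]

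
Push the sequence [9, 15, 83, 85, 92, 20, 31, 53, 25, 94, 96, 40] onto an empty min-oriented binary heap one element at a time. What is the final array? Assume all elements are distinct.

[9, 15, 20, 25, 92, 40, 31, 85, 53, 94, 96, 83]

Insert 9:
  append 9 at index 0 → [9] (no swap needed)
Insert 15:
  append 15 at index 1 → [9, 15] (no swap needed)
Insert 83:
  append 83 at index 2 → [9, 15, 83] (no swap needed)
Insert 85:
  append 85 at index 3 → [9, 15, 83, 85] (no swap needed)
Insert 92:
  append 92 at index 4 → [9, 15, 83, 85, 92] (no swap needed)
Insert 20:
  append 20 at index 5 → [9, 15, 83, 85, 92, 20]
  20 < parent 83 at index 2, swap → [9, 15, 20, 85, 92, 83]
Insert 31:
  append 31 at index 6 → [9, 15, 20, 85, 92, 83, 31] (no swap needed)
Insert 53:
  append 53 at index 7 → [9, 15, 20, 85, 92, 83, 31, 53]
  53 < parent 85 at index 3, swap → [9, 15, 20, 53, 92, 83, 31, 85]
Insert 25:
  append 25 at index 8 → [9, 15, 20, 53, 92, 83, 31, 85, 25]
  25 < parent 53 at index 3, swap → [9, 15, 20, 25, 92, 83, 31, 85, 53]
Insert 94:
  append 94 at index 9 → [9, 15, 20, 25, 92, 83, 31, 85, 53, 94] (no swap needed)
Insert 96:
  append 96 at index 10 → [9, 15, 20, 25, 92, 83, 31, 85, 53, 94, 96] (no swap needed)
Insert 40:
  append 40 at index 11 → [9, 15, 20, 25, 92, 83, 31, 85, 53, 94, 96, 40]
  40 < parent 83 at index 5, swap → [9, 15, 20, 25, 92, 40, 31, 85, 53, 94, 96, 83]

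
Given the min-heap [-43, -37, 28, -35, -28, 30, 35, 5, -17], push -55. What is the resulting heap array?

[-55, -43, 28, -35, -37, 30, 35, 5, -17, -28]

append -55 at index 9 → [-43, -37, 28, -35, -28, 30, 35, 5, -17, -55]
-55 < parent -28 at index 4, swap → [-43, -37, 28, -35, -55, 30, 35, 5, -17, -28]
-55 < parent -37 at index 1, swap → [-43, -55, 28, -35, -37, 30, 35, 5, -17, -28]
-55 < parent -43 at index 0, swap → [-55, -43, 28, -35, -37, 30, 35, 5, -17, -28]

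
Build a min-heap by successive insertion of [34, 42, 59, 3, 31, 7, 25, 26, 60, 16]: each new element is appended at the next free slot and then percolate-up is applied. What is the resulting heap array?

[3, 16, 7, 31, 26, 59, 25, 42, 60, 34]

Insert 34:
  append 34 at index 0 → [34] (no swap needed)
Insert 42:
  append 42 at index 1 → [34, 42] (no swap needed)
Insert 59:
  append 59 at index 2 → [34, 42, 59] (no swap needed)
Insert 3:
  append 3 at index 3 → [34, 42, 59, 3]
  3 < parent 42 at index 1, swap → [34, 3, 59, 42]
  3 < parent 34 at index 0, swap → [3, 34, 59, 42]
Insert 31:
  append 31 at index 4 → [3, 34, 59, 42, 31]
  31 < parent 34 at index 1, swap → [3, 31, 59, 42, 34]
Insert 7:
  append 7 at index 5 → [3, 31, 59, 42, 34, 7]
  7 < parent 59 at index 2, swap → [3, 31, 7, 42, 34, 59]
Insert 25:
  append 25 at index 6 → [3, 31, 7, 42, 34, 59, 25] (no swap needed)
Insert 26:
  append 26 at index 7 → [3, 31, 7, 42, 34, 59, 25, 26]
  26 < parent 42 at index 3, swap → [3, 31, 7, 26, 34, 59, 25, 42]
  26 < parent 31 at index 1, swap → [3, 26, 7, 31, 34, 59, 25, 42]
Insert 60:
  append 60 at index 8 → [3, 26, 7, 31, 34, 59, 25, 42, 60] (no swap needed)
Insert 16:
  append 16 at index 9 → [3, 26, 7, 31, 34, 59, 25, 42, 60, 16]
  16 < parent 34 at index 4, swap → [3, 26, 7, 31, 16, 59, 25, 42, 60, 34]
  16 < parent 26 at index 1, swap → [3, 16, 7, 31, 26, 59, 25, 42, 60, 34]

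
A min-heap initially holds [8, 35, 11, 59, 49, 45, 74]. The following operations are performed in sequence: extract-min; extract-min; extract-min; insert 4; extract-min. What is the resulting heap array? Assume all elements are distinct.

[45, 49, 74, 59]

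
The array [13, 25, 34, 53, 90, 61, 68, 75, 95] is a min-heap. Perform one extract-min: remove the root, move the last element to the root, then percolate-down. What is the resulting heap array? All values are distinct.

remove root 13; move last element 95 to root → [95, 25, 34, 53, 90, 61, 68, 75]
95 vs smaller child 25 at index 1, swap → [25, 95, 34, 53, 90, 61, 68, 75]
95 vs smaller child 53 at index 3, swap → [25, 53, 34, 95, 90, 61, 68, 75]
95 vs only child 75 at index 7, swap → [25, 53, 34, 75, 90, 61, 68, 95]

[25, 53, 34, 75, 90, 61, 68, 95]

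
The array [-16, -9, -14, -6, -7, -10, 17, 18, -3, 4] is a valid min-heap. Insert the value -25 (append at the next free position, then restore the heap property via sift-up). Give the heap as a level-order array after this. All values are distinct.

[-25, -16, -14, -6, -9, -10, 17, 18, -3, 4, -7]

append -25 at index 10 → [-16, -9, -14, -6, -7, -10, 17, 18, -3, 4, -25]
-25 < parent -7 at index 4, swap → [-16, -9, -14, -6, -25, -10, 17, 18, -3, 4, -7]
-25 < parent -9 at index 1, swap → [-16, -25, -14, -6, -9, -10, 17, 18, -3, 4, -7]
-25 < parent -16 at index 0, swap → [-25, -16, -14, -6, -9, -10, 17, 18, -3, 4, -7]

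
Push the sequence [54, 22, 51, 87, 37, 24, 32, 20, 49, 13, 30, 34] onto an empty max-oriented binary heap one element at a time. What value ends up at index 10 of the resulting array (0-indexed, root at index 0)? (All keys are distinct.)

Insert 54:
  append 54 at index 0 → [54] (no swap needed)
Insert 22:
  append 22 at index 1 → [54, 22] (no swap needed)
Insert 51:
  append 51 at index 2 → [54, 22, 51] (no swap needed)
Insert 87:
  append 87 at index 3 → [54, 22, 51, 87]
  87 > parent 22 at index 1, swap → [54, 87, 51, 22]
  87 > parent 54 at index 0, swap → [87, 54, 51, 22]
Insert 37:
  append 37 at index 4 → [87, 54, 51, 22, 37] (no swap needed)
Insert 24:
  append 24 at index 5 → [87, 54, 51, 22, 37, 24] (no swap needed)
Insert 32:
  append 32 at index 6 → [87, 54, 51, 22, 37, 24, 32] (no swap needed)
Insert 20:
  append 20 at index 7 → [87, 54, 51, 22, 37, 24, 32, 20] (no swap needed)
Insert 49:
  append 49 at index 8 → [87, 54, 51, 22, 37, 24, 32, 20, 49]
  49 > parent 22 at index 3, swap → [87, 54, 51, 49, 37, 24, 32, 20, 22]
Insert 13:
  append 13 at index 9 → [87, 54, 51, 49, 37, 24, 32, 20, 22, 13] (no swap needed)
Insert 30:
  append 30 at index 10 → [87, 54, 51, 49, 37, 24, 32, 20, 22, 13, 30] (no swap needed)
Insert 34:
  append 34 at index 11 → [87, 54, 51, 49, 37, 24, 32, 20, 22, 13, 30, 34]
  34 > parent 24 at index 5, swap → [87, 54, 51, 49, 37, 34, 32, 20, 22, 13, 30, 24]
resulting array: [87, 54, 51, 49, 37, 34, 32, 20, 22, 13, 30, 24]

30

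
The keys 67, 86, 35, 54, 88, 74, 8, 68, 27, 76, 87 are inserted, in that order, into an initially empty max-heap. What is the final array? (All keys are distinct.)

[88, 87, 74, 68, 86, 35, 8, 54, 27, 67, 76]

Insert 67:
  append 67 at index 0 → [67] (no swap needed)
Insert 86:
  append 86 at index 1 → [67, 86]
  86 > parent 67 at index 0, swap → [86, 67]
Insert 35:
  append 35 at index 2 → [86, 67, 35] (no swap needed)
Insert 54:
  append 54 at index 3 → [86, 67, 35, 54] (no swap needed)
Insert 88:
  append 88 at index 4 → [86, 67, 35, 54, 88]
  88 > parent 67 at index 1, swap → [86, 88, 35, 54, 67]
  88 > parent 86 at index 0, swap → [88, 86, 35, 54, 67]
Insert 74:
  append 74 at index 5 → [88, 86, 35, 54, 67, 74]
  74 > parent 35 at index 2, swap → [88, 86, 74, 54, 67, 35]
Insert 8:
  append 8 at index 6 → [88, 86, 74, 54, 67, 35, 8] (no swap needed)
Insert 68:
  append 68 at index 7 → [88, 86, 74, 54, 67, 35, 8, 68]
  68 > parent 54 at index 3, swap → [88, 86, 74, 68, 67, 35, 8, 54]
Insert 27:
  append 27 at index 8 → [88, 86, 74, 68, 67, 35, 8, 54, 27] (no swap needed)
Insert 76:
  append 76 at index 9 → [88, 86, 74, 68, 67, 35, 8, 54, 27, 76]
  76 > parent 67 at index 4, swap → [88, 86, 74, 68, 76, 35, 8, 54, 27, 67]
Insert 87:
  append 87 at index 10 → [88, 86, 74, 68, 76, 35, 8, 54, 27, 67, 87]
  87 > parent 76 at index 4, swap → [88, 86, 74, 68, 87, 35, 8, 54, 27, 67, 76]
  87 > parent 86 at index 1, swap → [88, 87, 74, 68, 86, 35, 8, 54, 27, 67, 76]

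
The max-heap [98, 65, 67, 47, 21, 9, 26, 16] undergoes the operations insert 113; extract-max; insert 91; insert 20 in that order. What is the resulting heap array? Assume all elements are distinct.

insert 113:
  append 113 at index 8 → [98, 65, 67, 47, 21, 9, 26, 16, 113]
  113 > parent 47 at index 3, swap → [98, 65, 67, 113, 21, 9, 26, 16, 47]
  113 > parent 65 at index 1, swap → [98, 113, 67, 65, 21, 9, 26, 16, 47]
  113 > parent 98 at index 0, swap → [113, 98, 67, 65, 21, 9, 26, 16, 47]
extract-max → returns 113:
  remove root 113; move last element 47 to root → [47, 98, 67, 65, 21, 9, 26, 16]
  47 vs larger child 98 at index 1, swap → [98, 47, 67, 65, 21, 9, 26, 16]
  47 vs larger child 65 at index 3, swap → [98, 65, 67, 47, 21, 9, 26, 16]
insert 91:
  append 91 at index 8 → [98, 65, 67, 47, 21, 9, 26, 16, 91]
  91 > parent 47 at index 3, swap → [98, 65, 67, 91, 21, 9, 26, 16, 47]
  91 > parent 65 at index 1, swap → [98, 91, 67, 65, 21, 9, 26, 16, 47]
insert 20:
  append 20 at index 9 → [98, 91, 67, 65, 21, 9, 26, 16, 47, 20] (no swap needed)

[98, 91, 67, 65, 21, 9, 26, 16, 47, 20]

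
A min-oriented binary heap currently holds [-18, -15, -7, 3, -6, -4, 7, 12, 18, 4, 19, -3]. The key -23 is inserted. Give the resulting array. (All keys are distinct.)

append -23 at index 12 → [-18, -15, -7, 3, -6, -4, 7, 12, 18, 4, 19, -3, -23]
-23 < parent -4 at index 5, swap → [-18, -15, -7, 3, -6, -23, 7, 12, 18, 4, 19, -3, -4]
-23 < parent -7 at index 2, swap → [-18, -15, -23, 3, -6, -7, 7, 12, 18, 4, 19, -3, -4]
-23 < parent -18 at index 0, swap → [-23, -15, -18, 3, -6, -7, 7, 12, 18, 4, 19, -3, -4]

[-23, -15, -18, 3, -6, -7, 7, 12, 18, 4, 19, -3, -4]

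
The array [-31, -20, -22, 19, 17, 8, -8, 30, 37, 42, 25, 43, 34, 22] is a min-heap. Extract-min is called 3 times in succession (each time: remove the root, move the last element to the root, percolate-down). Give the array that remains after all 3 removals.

extract-min #1 returns -31:
  remove root -31; move last element 22 to root → [22, -20, -22, 19, 17, 8, -8, 30, 37, 42, 25, 43, 34]
  22 vs smaller child -22 at index 2, swap → [-22, -20, 22, 19, 17, 8, -8, 30, 37, 42, 25, 43, 34]
  22 vs smaller child -8 at index 6, swap → [-22, -20, -8, 19, 17, 8, 22, 30, 37, 42, 25, 43, 34]
extract-min #2 returns -22:
  remove root -22; move last element 34 to root → [34, -20, -8, 19, 17, 8, 22, 30, 37, 42, 25, 43]
  34 vs smaller child -20 at index 1, swap → [-20, 34, -8, 19, 17, 8, 22, 30, 37, 42, 25, 43]
  34 vs smaller child 17 at index 4, swap → [-20, 17, -8, 19, 34, 8, 22, 30, 37, 42, 25, 43]
  34 vs smaller child 25 at index 10, swap → [-20, 17, -8, 19, 25, 8, 22, 30, 37, 42, 34, 43]
extract-min #3 returns -20:
  remove root -20; move last element 43 to root → [43, 17, -8, 19, 25, 8, 22, 30, 37, 42, 34]
  43 vs smaller child -8 at index 2, swap → [-8, 17, 43, 19, 25, 8, 22, 30, 37, 42, 34]
  43 vs smaller child 8 at index 5, swap → [-8, 17, 8, 19, 25, 43, 22, 30, 37, 42, 34]

[-8, 17, 8, 19, 25, 43, 22, 30, 37, 42, 34]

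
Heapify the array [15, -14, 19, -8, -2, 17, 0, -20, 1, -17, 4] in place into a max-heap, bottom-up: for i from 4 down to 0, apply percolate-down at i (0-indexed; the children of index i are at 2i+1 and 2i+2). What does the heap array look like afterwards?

[19, 4, 17, 1, -2, 15, 0, -20, -8, -17, -14]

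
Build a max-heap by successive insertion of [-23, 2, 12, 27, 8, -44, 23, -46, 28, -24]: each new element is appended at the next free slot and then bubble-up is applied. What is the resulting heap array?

Insert -23:
  append -23 at index 0 → [-23] (no swap needed)
Insert 2:
  append 2 at index 1 → [-23, 2]
  2 > parent -23 at index 0, swap → [2, -23]
Insert 12:
  append 12 at index 2 → [2, -23, 12]
  12 > parent 2 at index 0, swap → [12, -23, 2]
Insert 27:
  append 27 at index 3 → [12, -23, 2, 27]
  27 > parent -23 at index 1, swap → [12, 27, 2, -23]
  27 > parent 12 at index 0, swap → [27, 12, 2, -23]
Insert 8:
  append 8 at index 4 → [27, 12, 2, -23, 8] (no swap needed)
Insert -44:
  append -44 at index 5 → [27, 12, 2, -23, 8, -44] (no swap needed)
Insert 23:
  append 23 at index 6 → [27, 12, 2, -23, 8, -44, 23]
  23 > parent 2 at index 2, swap → [27, 12, 23, -23, 8, -44, 2]
Insert -46:
  append -46 at index 7 → [27, 12, 23, -23, 8, -44, 2, -46] (no swap needed)
Insert 28:
  append 28 at index 8 → [27, 12, 23, -23, 8, -44, 2, -46, 28]
  28 > parent -23 at index 3, swap → [27, 12, 23, 28, 8, -44, 2, -46, -23]
  28 > parent 12 at index 1, swap → [27, 28, 23, 12, 8, -44, 2, -46, -23]
  28 > parent 27 at index 0, swap → [28, 27, 23, 12, 8, -44, 2, -46, -23]
Insert -24:
  append -24 at index 9 → [28, 27, 23, 12, 8, -44, 2, -46, -23, -24] (no swap needed)

[28, 27, 23, 12, 8, -44, 2, -46, -23, -24]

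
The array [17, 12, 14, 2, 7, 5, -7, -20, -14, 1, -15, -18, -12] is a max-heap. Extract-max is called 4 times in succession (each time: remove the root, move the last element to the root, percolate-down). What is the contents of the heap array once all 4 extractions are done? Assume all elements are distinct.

[5, 2, -7, -14, 1, -12, -18, -20, -15]

extract-max #1 returns 17:
  remove root 17; move last element -12 to root → [-12, 12, 14, 2, 7, 5, -7, -20, -14, 1, -15, -18]
  -12 vs larger child 14 at index 2, swap → [14, 12, -12, 2, 7, 5, -7, -20, -14, 1, -15, -18]
  -12 vs larger child 5 at index 5, swap → [14, 12, 5, 2, 7, -12, -7, -20, -14, 1, -15, -18]
extract-max #2 returns 14:
  remove root 14; move last element -18 to root → [-18, 12, 5, 2, 7, -12, -7, -20, -14, 1, -15]
  -18 vs larger child 12 at index 1, swap → [12, -18, 5, 2, 7, -12, -7, -20, -14, 1, -15]
  -18 vs larger child 7 at index 4, swap → [12, 7, 5, 2, -18, -12, -7, -20, -14, 1, -15]
  -18 vs larger child 1 at index 9, swap → [12, 7, 5, 2, 1, -12, -7, -20, -14, -18, -15]
extract-max #3 returns 12:
  remove root 12; move last element -15 to root → [-15, 7, 5, 2, 1, -12, -7, -20, -14, -18]
  -15 vs larger child 7 at index 1, swap → [7, -15, 5, 2, 1, -12, -7, -20, -14, -18]
  -15 vs larger child 2 at index 3, swap → [7, 2, 5, -15, 1, -12, -7, -20, -14, -18]
  -15 vs larger child -14 at index 8, swap → [7, 2, 5, -14, 1, -12, -7, -20, -15, -18]
extract-max #4 returns 7:
  remove root 7; move last element -18 to root → [-18, 2, 5, -14, 1, -12, -7, -20, -15]
  -18 vs larger child 5 at index 2, swap → [5, 2, -18, -14, 1, -12, -7, -20, -15]
  -18 vs larger child -7 at index 6, swap → [5, 2, -7, -14, 1, -12, -18, -20, -15]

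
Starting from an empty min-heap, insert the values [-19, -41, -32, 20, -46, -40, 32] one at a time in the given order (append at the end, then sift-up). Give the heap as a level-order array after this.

[-46, -41, -40, 20, -19, -32, 32]

Insert -19:
  append -19 at index 0 → [-19] (no swap needed)
Insert -41:
  append -41 at index 1 → [-19, -41]
  -41 < parent -19 at index 0, swap → [-41, -19]
Insert -32:
  append -32 at index 2 → [-41, -19, -32] (no swap needed)
Insert 20:
  append 20 at index 3 → [-41, -19, -32, 20] (no swap needed)
Insert -46:
  append -46 at index 4 → [-41, -19, -32, 20, -46]
  -46 < parent -19 at index 1, swap → [-41, -46, -32, 20, -19]
  -46 < parent -41 at index 0, swap → [-46, -41, -32, 20, -19]
Insert -40:
  append -40 at index 5 → [-46, -41, -32, 20, -19, -40]
  -40 < parent -32 at index 2, swap → [-46, -41, -40, 20, -19, -32]
Insert 32:
  append 32 at index 6 → [-46, -41, -40, 20, -19, -32, 32] (no swap needed)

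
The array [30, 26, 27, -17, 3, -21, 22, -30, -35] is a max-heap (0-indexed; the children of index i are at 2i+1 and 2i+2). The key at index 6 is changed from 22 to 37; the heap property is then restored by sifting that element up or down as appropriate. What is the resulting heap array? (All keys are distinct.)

set index 6 from 22 to 37 → [30, 26, 27, -17, 3, -21, 37, -30, -35]
37 > parent 27 at index 2, swap → [30, 26, 37, -17, 3, -21, 27, -30, -35]
37 > parent 30 at index 0, swap → [37, 26, 30, -17, 3, -21, 27, -30, -35]

[37, 26, 30, -17, 3, -21, 27, -30, -35]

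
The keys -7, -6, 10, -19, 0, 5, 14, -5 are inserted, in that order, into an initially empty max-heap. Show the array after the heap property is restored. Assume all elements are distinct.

[14, 0, 10, -5, -7, -6, 5, -19]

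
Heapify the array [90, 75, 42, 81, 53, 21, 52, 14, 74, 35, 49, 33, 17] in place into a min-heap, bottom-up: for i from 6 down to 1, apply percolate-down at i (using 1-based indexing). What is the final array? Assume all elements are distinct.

[14, 35, 17, 74, 49, 21, 52, 81, 75, 53, 90, 33, 42]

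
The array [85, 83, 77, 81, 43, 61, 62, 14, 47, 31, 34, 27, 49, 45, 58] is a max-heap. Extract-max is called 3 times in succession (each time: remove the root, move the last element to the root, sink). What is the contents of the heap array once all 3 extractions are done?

extract-max #1 returns 85:
  remove root 85; move last element 58 to root → [58, 83, 77, 81, 43, 61, 62, 14, 47, 31, 34, 27, 49, 45]
  58 vs larger child 83 at index 1, swap → [83, 58, 77, 81, 43, 61, 62, 14, 47, 31, 34, 27, 49, 45]
  58 vs larger child 81 at index 3, swap → [83, 81, 77, 58, 43, 61, 62, 14, 47, 31, 34, 27, 49, 45]
extract-max #2 returns 83:
  remove root 83; move last element 45 to root → [45, 81, 77, 58, 43, 61, 62, 14, 47, 31, 34, 27, 49]
  45 vs larger child 81 at index 1, swap → [81, 45, 77, 58, 43, 61, 62, 14, 47, 31, 34, 27, 49]
  45 vs larger child 58 at index 3, swap → [81, 58, 77, 45, 43, 61, 62, 14, 47, 31, 34, 27, 49]
  45 vs larger child 47 at index 8, swap → [81, 58, 77, 47, 43, 61, 62, 14, 45, 31, 34, 27, 49]
extract-max #3 returns 81:
  remove root 81; move last element 49 to root → [49, 58, 77, 47, 43, 61, 62, 14, 45, 31, 34, 27]
  49 vs larger child 77 at index 2, swap → [77, 58, 49, 47, 43, 61, 62, 14, 45, 31, 34, 27]
  49 vs larger child 62 at index 6, swap → [77, 58, 62, 47, 43, 61, 49, 14, 45, 31, 34, 27]

[77, 58, 62, 47, 43, 61, 49, 14, 45, 31, 34, 27]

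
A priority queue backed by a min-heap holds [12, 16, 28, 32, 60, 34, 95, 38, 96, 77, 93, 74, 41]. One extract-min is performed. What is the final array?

remove root 12; move last element 41 to root → [41, 16, 28, 32, 60, 34, 95, 38, 96, 77, 93, 74]
41 vs smaller child 16 at index 1, swap → [16, 41, 28, 32, 60, 34, 95, 38, 96, 77, 93, 74]
41 vs smaller child 32 at index 3, swap → [16, 32, 28, 41, 60, 34, 95, 38, 96, 77, 93, 74]
41 vs smaller child 38 at index 7, swap → [16, 32, 28, 38, 60, 34, 95, 41, 96, 77, 93, 74]

[16, 32, 28, 38, 60, 34, 95, 41, 96, 77, 93, 74]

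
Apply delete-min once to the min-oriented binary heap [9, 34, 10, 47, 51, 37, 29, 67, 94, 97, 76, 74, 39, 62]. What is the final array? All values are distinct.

[10, 34, 29, 47, 51, 37, 62, 67, 94, 97, 76, 74, 39]

remove root 9; move last element 62 to root → [62, 34, 10, 47, 51, 37, 29, 67, 94, 97, 76, 74, 39]
62 vs smaller child 10 at index 2, swap → [10, 34, 62, 47, 51, 37, 29, 67, 94, 97, 76, 74, 39]
62 vs smaller child 29 at index 6, swap → [10, 34, 29, 47, 51, 37, 62, 67, 94, 97, 76, 74, 39]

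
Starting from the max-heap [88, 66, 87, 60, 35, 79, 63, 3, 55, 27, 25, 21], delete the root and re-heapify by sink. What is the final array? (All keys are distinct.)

[87, 66, 79, 60, 35, 21, 63, 3, 55, 27, 25]

remove root 88; move last element 21 to root → [21, 66, 87, 60, 35, 79, 63, 3, 55, 27, 25]
21 vs larger child 87 at index 2, swap → [87, 66, 21, 60, 35, 79, 63, 3, 55, 27, 25]
21 vs larger child 79 at index 5, swap → [87, 66, 79, 60, 35, 21, 63, 3, 55, 27, 25]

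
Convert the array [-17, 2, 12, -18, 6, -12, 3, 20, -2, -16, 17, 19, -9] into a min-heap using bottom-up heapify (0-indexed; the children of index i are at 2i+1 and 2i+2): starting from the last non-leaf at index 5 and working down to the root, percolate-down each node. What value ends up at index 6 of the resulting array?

sift down from index 5: already satisfies heap property
sift down from index 4:
  6 vs smaller child -16 at index 9, swap → [-17, 2, 12, -18, -16, -12, 3, 20, -2, 6, 17, 19, -9]
sift down from index 3: already satisfies heap property
sift down from index 2:
  12 vs smaller child -12 at index 5, swap → [-17, 2, -12, -18, -16, 12, 3, 20, -2, 6, 17, 19, -9]
  12 vs smaller child -9 at index 12, swap → [-17, 2, -12, -18, -16, -9, 3, 20, -2, 6, 17, 19, 12]
sift down from index 1:
  2 vs smaller child -18 at index 3, swap → [-17, -18, -12, 2, -16, -9, 3, 20, -2, 6, 17, 19, 12]
  2 vs smaller child -2 at index 8, swap → [-17, -18, -12, -2, -16, -9, 3, 20, 2, 6, 17, 19, 12]
sift down from index 0:
  -17 vs smaller child -18 at index 1, swap → [-18, -17, -12, -2, -16, -9, 3, 20, 2, 6, 17, 19, 12]
resulting array: [-18, -17, -12, -2, -16, -9, 3, 20, 2, 6, 17, 19, 12]

3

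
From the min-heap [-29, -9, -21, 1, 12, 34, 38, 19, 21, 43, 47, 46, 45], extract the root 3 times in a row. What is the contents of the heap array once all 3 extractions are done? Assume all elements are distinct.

[1, 12, 34, 19, 43, 45, 38, 46, 21, 47]

extract-min #1 returns -29:
  remove root -29; move last element 45 to root → [45, -9, -21, 1, 12, 34, 38, 19, 21, 43, 47, 46]
  45 vs smaller child -21 at index 2, swap → [-21, -9, 45, 1, 12, 34, 38, 19, 21, 43, 47, 46]
  45 vs smaller child 34 at index 5, swap → [-21, -9, 34, 1, 12, 45, 38, 19, 21, 43, 47, 46]
extract-min #2 returns -21:
  remove root -21; move last element 46 to root → [46, -9, 34, 1, 12, 45, 38, 19, 21, 43, 47]
  46 vs smaller child -9 at index 1, swap → [-9, 46, 34, 1, 12, 45, 38, 19, 21, 43, 47]
  46 vs smaller child 1 at index 3, swap → [-9, 1, 34, 46, 12, 45, 38, 19, 21, 43, 47]
  46 vs smaller child 19 at index 7, swap → [-9, 1, 34, 19, 12, 45, 38, 46, 21, 43, 47]
extract-min #3 returns -9:
  remove root -9; move last element 47 to root → [47, 1, 34, 19, 12, 45, 38, 46, 21, 43]
  47 vs smaller child 1 at index 1, swap → [1, 47, 34, 19, 12, 45, 38, 46, 21, 43]
  47 vs smaller child 12 at index 4, swap → [1, 12, 34, 19, 47, 45, 38, 46, 21, 43]
  47 vs only child 43 at index 9, swap → [1, 12, 34, 19, 43, 45, 38, 46, 21, 47]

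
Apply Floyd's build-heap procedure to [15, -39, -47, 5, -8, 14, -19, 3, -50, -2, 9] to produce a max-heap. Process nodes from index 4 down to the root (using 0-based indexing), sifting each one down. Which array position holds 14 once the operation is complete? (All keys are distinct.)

2

sift down from index 4:
  -8 vs larger child 9 at index 10, swap → [15, -39, -47, 5, 9, 14, -19, 3, -50, -2, -8]
sift down from index 3: already satisfies heap property
sift down from index 2:
  -47 vs larger child 14 at index 5, swap → [15, -39, 14, 5, 9, -47, -19, 3, -50, -2, -8]
sift down from index 1:
  -39 vs larger child 9 at index 4, swap → [15, 9, 14, 5, -39, -47, -19, 3, -50, -2, -8]
  -39 vs larger child -2 at index 9, swap → [15, 9, 14, 5, -2, -47, -19, 3, -50, -39, -8]
sift down from index 0: already satisfies heap property
resulting array: [15, 9, 14, 5, -2, -47, -19, 3, -50, -39, -8]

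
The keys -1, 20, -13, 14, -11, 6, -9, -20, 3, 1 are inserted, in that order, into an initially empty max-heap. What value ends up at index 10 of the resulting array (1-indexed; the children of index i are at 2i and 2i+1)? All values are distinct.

Insert -1:
  append -1 at index 1 → [-1] (no swap needed)
Insert 20:
  append 20 at index 2 → [-1, 20]
  20 > parent -1 at index 1, swap → [20, -1]
Insert -13:
  append -13 at index 3 → [20, -1, -13] (no swap needed)
Insert 14:
  append 14 at index 4 → [20, -1, -13, 14]
  14 > parent -1 at index 2, swap → [20, 14, -13, -1]
Insert -11:
  append -11 at index 5 → [20, 14, -13, -1, -11] (no swap needed)
Insert 6:
  append 6 at index 6 → [20, 14, -13, -1, -11, 6]
  6 > parent -13 at index 3, swap → [20, 14, 6, -1, -11, -13]
Insert -9:
  append -9 at index 7 → [20, 14, 6, -1, -11, -13, -9] (no swap needed)
Insert -20:
  append -20 at index 8 → [20, 14, 6, -1, -11, -13, -9, -20] (no swap needed)
Insert 3:
  append 3 at index 9 → [20, 14, 6, -1, -11, -13, -9, -20, 3]
  3 > parent -1 at index 4, swap → [20, 14, 6, 3, -11, -13, -9, -20, -1]
Insert 1:
  append 1 at index 10 → [20, 14, 6, 3, -11, -13, -9, -20, -1, 1]
  1 > parent -11 at index 5, swap → [20, 14, 6, 3, 1, -13, -9, -20, -1, -11]
resulting array: [20, 14, 6, 3, 1, -13, -9, -20, -1, -11]

-11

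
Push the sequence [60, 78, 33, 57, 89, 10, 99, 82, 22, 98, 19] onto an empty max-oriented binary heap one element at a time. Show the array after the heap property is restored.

[99, 98, 89, 78, 82, 10, 33, 57, 22, 60, 19]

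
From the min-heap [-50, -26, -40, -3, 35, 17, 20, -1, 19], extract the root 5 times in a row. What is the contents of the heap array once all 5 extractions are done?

[17, 19, 35, 20]

extract-min #1 returns -50:
  remove root -50; move last element 19 to root → [19, -26, -40, -3, 35, 17, 20, -1]
  19 vs smaller child -40 at index 2, swap → [-40, -26, 19, -3, 35, 17, 20, -1]
  19 vs smaller child 17 at index 5, swap → [-40, -26, 17, -3, 35, 19, 20, -1]
extract-min #2 returns -40:
  remove root -40; move last element -1 to root → [-1, -26, 17, -3, 35, 19, 20]
  -1 vs smaller child -26 at index 1, swap → [-26, -1, 17, -3, 35, 19, 20]
  -1 vs smaller child -3 at index 3, swap → [-26, -3, 17, -1, 35, 19, 20]
extract-min #3 returns -26:
  remove root -26; move last element 20 to root → [20, -3, 17, -1, 35, 19]
  20 vs smaller child -3 at index 1, swap → [-3, 20, 17, -1, 35, 19]
  20 vs smaller child -1 at index 3, swap → [-3, -1, 17, 20, 35, 19]
extract-min #4 returns -3:
  remove root -3; move last element 19 to root → [19, -1, 17, 20, 35]
  19 vs smaller child -1 at index 1, swap → [-1, 19, 17, 20, 35]
extract-min #5 returns -1:
  remove root -1; move last element 35 to root → [35, 19, 17, 20]
  35 vs smaller child 17 at index 2, swap → [17, 19, 35, 20]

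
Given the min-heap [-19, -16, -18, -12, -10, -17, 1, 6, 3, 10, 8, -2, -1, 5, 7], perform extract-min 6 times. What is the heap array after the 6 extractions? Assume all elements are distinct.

[-2, 3, -1, 5, 7, 10, 1, 6, 8]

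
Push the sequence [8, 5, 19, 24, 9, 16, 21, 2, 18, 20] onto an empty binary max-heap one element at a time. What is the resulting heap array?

Insert 8:
  append 8 at index 0 → [8] (no swap needed)
Insert 5:
  append 5 at index 1 → [8, 5] (no swap needed)
Insert 19:
  append 19 at index 2 → [8, 5, 19]
  19 > parent 8 at index 0, swap → [19, 5, 8]
Insert 24:
  append 24 at index 3 → [19, 5, 8, 24]
  24 > parent 5 at index 1, swap → [19, 24, 8, 5]
  24 > parent 19 at index 0, swap → [24, 19, 8, 5]
Insert 9:
  append 9 at index 4 → [24, 19, 8, 5, 9] (no swap needed)
Insert 16:
  append 16 at index 5 → [24, 19, 8, 5, 9, 16]
  16 > parent 8 at index 2, swap → [24, 19, 16, 5, 9, 8]
Insert 21:
  append 21 at index 6 → [24, 19, 16, 5, 9, 8, 21]
  21 > parent 16 at index 2, swap → [24, 19, 21, 5, 9, 8, 16]
Insert 2:
  append 2 at index 7 → [24, 19, 21, 5, 9, 8, 16, 2] (no swap needed)
Insert 18:
  append 18 at index 8 → [24, 19, 21, 5, 9, 8, 16, 2, 18]
  18 > parent 5 at index 3, swap → [24, 19, 21, 18, 9, 8, 16, 2, 5]
Insert 20:
  append 20 at index 9 → [24, 19, 21, 18, 9, 8, 16, 2, 5, 20]
  20 > parent 9 at index 4, swap → [24, 19, 21, 18, 20, 8, 16, 2, 5, 9]
  20 > parent 19 at index 1, swap → [24, 20, 21, 18, 19, 8, 16, 2, 5, 9]

[24, 20, 21, 18, 19, 8, 16, 2, 5, 9]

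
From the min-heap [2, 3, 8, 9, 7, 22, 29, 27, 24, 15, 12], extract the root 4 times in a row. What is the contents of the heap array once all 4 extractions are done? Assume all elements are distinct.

[9, 12, 22, 15, 27, 24, 29]

extract-min #1 returns 2:
  remove root 2; move last element 12 to root → [12, 3, 8, 9, 7, 22, 29, 27, 24, 15]
  12 vs smaller child 3 at index 1, swap → [3, 12, 8, 9, 7, 22, 29, 27, 24, 15]
  12 vs smaller child 7 at index 4, swap → [3, 7, 8, 9, 12, 22, 29, 27, 24, 15]
extract-min #2 returns 3:
  remove root 3; move last element 15 to root → [15, 7, 8, 9, 12, 22, 29, 27, 24]
  15 vs smaller child 7 at index 1, swap → [7, 15, 8, 9, 12, 22, 29, 27, 24]
  15 vs smaller child 9 at index 3, swap → [7, 9, 8, 15, 12, 22, 29, 27, 24]
extract-min #3 returns 7:
  remove root 7; move last element 24 to root → [24, 9, 8, 15, 12, 22, 29, 27]
  24 vs smaller child 8 at index 2, swap → [8, 9, 24, 15, 12, 22, 29, 27]
  24 vs smaller child 22 at index 5, swap → [8, 9, 22, 15, 12, 24, 29, 27]
extract-min #4 returns 8:
  remove root 8; move last element 27 to root → [27, 9, 22, 15, 12, 24, 29]
  27 vs smaller child 9 at index 1, swap → [9, 27, 22, 15, 12, 24, 29]
  27 vs smaller child 12 at index 4, swap → [9, 12, 22, 15, 27, 24, 29]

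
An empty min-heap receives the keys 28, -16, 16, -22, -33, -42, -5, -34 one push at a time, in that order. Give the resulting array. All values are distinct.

[-42, -34, -33, -22, -16, 16, -5, 28]

Insert 28:
  append 28 at index 0 → [28] (no swap needed)
Insert -16:
  append -16 at index 1 → [28, -16]
  -16 < parent 28 at index 0, swap → [-16, 28]
Insert 16:
  append 16 at index 2 → [-16, 28, 16] (no swap needed)
Insert -22:
  append -22 at index 3 → [-16, 28, 16, -22]
  -22 < parent 28 at index 1, swap → [-16, -22, 16, 28]
  -22 < parent -16 at index 0, swap → [-22, -16, 16, 28]
Insert -33:
  append -33 at index 4 → [-22, -16, 16, 28, -33]
  -33 < parent -16 at index 1, swap → [-22, -33, 16, 28, -16]
  -33 < parent -22 at index 0, swap → [-33, -22, 16, 28, -16]
Insert -42:
  append -42 at index 5 → [-33, -22, 16, 28, -16, -42]
  -42 < parent 16 at index 2, swap → [-33, -22, -42, 28, -16, 16]
  -42 < parent -33 at index 0, swap → [-42, -22, -33, 28, -16, 16]
Insert -5:
  append -5 at index 6 → [-42, -22, -33, 28, -16, 16, -5] (no swap needed)
Insert -34:
  append -34 at index 7 → [-42, -22, -33, 28, -16, 16, -5, -34]
  -34 < parent 28 at index 3, swap → [-42, -22, -33, -34, -16, 16, -5, 28]
  -34 < parent -22 at index 1, swap → [-42, -34, -33, -22, -16, 16, -5, 28]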